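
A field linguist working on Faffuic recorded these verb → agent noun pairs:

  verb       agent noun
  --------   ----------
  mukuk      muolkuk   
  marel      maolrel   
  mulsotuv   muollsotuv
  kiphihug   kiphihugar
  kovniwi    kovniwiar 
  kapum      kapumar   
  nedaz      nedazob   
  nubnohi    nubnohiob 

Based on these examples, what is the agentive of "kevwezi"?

kevweziar

"kevwezi" begins with k-. The stems beginning with k- (kiphihug → kiphihugar, kovniwi → kovniwiar, kapum → kapumar) add -ar.
So kevwezi → kevweziar.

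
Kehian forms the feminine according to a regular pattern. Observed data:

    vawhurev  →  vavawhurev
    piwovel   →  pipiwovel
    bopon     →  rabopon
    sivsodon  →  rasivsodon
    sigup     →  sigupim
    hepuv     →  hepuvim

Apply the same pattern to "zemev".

vawhurev and hepuv both end in -v yet inflect differently (vavawhurev, hepuvim), so the final letter is not what conditions the rule; the last vowel is.
"zemev" has last vowel 'e'. The stems whose last vowel is 'e' (piwovel → pipiwovel, vawhurev → vavawhurev) repeat the first consonant+vowel as a prefix.
The other patterns: stems whose last vowel is 'u' add -im; stems whose last vowel is 'o' add the prefix ra-.
So zemev → zezemev.

zezemev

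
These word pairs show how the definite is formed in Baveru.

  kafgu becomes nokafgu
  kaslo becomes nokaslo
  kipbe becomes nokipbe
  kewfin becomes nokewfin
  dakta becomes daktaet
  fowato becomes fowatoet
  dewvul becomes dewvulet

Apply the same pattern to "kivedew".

nokivedew

kaslo and fowato both end in -o yet inflect differently (nokaslo, fowatoet), so the final letter is not what conditions the rule; the first letter is.
"kivedew" begins with k-. The stems beginning with k- (kafgu → nokafgu, kaslo → nokaslo, kipbe → nokipbe) add the prefix no-.
The other pattern: stems beginning with d- or f- add -et.
So kivedew → nokivedew.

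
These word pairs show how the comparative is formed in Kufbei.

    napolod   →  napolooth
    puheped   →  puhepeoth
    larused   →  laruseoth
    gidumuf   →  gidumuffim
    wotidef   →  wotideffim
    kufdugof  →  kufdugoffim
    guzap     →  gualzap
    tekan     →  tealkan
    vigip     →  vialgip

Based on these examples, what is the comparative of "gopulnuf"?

puheped and wotidef both have last vowel 'e' yet inflect differently (puhepeoth, wotideffim), so the last vowel is not what conditions the rule; the final letter is.
"gopulnuf" ends in -f. The stems ending in -f (gidumuf → gidumuffim, wotidef → wotideffim, kufdugof → kufdugoffim) double the final consonant and add -im.
The other patterns: stems ending in -d drop the final letter and add -oth; stems ending in -n or -p insert -al- after the first vowel.
So gopulnuf → gopulnuffim.

gopulnuffim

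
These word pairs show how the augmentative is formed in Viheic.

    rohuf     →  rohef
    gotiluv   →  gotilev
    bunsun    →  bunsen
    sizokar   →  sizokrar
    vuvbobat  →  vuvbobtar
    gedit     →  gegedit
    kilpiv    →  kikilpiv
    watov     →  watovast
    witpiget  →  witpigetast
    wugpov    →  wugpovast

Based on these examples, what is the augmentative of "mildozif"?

mimildozif

vuvbobat and gedit both end in -t yet inflect differently (vuvbobtar, gegedit), so the final letter is not what conditions the rule; the last vowel is.
"mildozif" has last vowel 'i'. The stems whose last vowel is 'i' (gedit → gegedit, kilpiv → kikilpiv) repeat the first consonant+vowel as a prefix.
So mildozif → mimildozif.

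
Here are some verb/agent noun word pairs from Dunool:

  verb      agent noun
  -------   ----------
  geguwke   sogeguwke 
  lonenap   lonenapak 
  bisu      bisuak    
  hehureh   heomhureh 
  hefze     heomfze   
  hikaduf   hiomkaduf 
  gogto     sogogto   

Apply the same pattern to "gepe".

"gepe" begins with g-. The stems beginning with g- (gogto → sogogto, geguwke → sogeguwke) add the prefix so-.
The other patterns: stems beginning with h- insert -om- after the first vowel; stems beginning with b- or l- add -ak.
So gepe → sogepe.

sogepe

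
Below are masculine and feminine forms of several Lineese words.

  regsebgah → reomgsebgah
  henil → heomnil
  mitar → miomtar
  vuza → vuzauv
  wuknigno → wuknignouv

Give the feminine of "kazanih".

"kazanih" ends in a consonant. The stems ending in a consonant (regsebgah → reomgsebgah, henil → heomnil, mitar → miomtar) insert -om- after the first vowel.
The other pattern: stems ending in a vowel add -uv.
So kazanih → kaomzanih.

kaomzanih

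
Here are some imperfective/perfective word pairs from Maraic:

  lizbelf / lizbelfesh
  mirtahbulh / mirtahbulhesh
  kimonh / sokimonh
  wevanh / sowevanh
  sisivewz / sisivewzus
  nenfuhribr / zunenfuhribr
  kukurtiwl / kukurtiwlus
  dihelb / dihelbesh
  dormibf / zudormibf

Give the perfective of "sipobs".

zusipobs

dormibf and lizbelf both end in -f yet inflect differently (zudormibf, lizbelfesh), so the final letter is not what conditions the rule; the second-to-last letter is.
"sipobs" has second-to-last letter 'b'. The stems whose second-to-last letter is 'b' (dormibf → zudormibf, nenfuhribr → zunenfuhribr) add the prefix zu-.
So sipobs → zusipobs.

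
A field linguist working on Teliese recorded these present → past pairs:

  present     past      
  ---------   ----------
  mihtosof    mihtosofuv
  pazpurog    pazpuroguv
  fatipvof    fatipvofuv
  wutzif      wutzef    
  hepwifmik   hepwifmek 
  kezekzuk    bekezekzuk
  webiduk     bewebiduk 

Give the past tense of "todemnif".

mihtosof and wutzif both end in -f yet inflect differently (mihtosofuv, wutzef), so the final letter is not what conditions the rule; the last vowel is.
"todemnif" has last vowel 'i'. The stems whose last vowel is 'i' (wutzif → wutzef, hepwifmik → hepwifmek) change the last vowel to 'e'.
The other patterns: stems whose last vowel is 'o' add -uv; stems whose last vowel is 'u' add the prefix be-.
So todemnif → todemnef.

todemnef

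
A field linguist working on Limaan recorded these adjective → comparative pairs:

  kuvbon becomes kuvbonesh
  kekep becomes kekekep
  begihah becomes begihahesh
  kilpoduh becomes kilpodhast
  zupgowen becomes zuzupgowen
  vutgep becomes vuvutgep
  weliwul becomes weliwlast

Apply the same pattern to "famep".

fafamep

kilpoduh and begihah both end in -h yet inflect differently (kilpodhast, begihahesh), so the final letter is not what conditions the rule; the last vowel is.
"famep" has last vowel 'e'. The stems whose last vowel is 'e' (kekep → kekekep, vutgep → vuvutgep, zupgowen → zuzupgowen) repeat the first consonant+vowel as a prefix.
So famep → fafamep.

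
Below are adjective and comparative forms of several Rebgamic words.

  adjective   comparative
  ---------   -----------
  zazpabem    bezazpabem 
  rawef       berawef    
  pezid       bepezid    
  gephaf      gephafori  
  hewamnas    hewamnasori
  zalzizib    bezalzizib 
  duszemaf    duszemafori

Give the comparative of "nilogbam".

"nilogbam" has last vowel 'a'. The stems whose last vowel is 'a' (duszemaf → duszemafori, gephaf → gephafori, hewamnas → hewamnasori) add -ori.
So nilogbam → nilogbamori.

nilogbamori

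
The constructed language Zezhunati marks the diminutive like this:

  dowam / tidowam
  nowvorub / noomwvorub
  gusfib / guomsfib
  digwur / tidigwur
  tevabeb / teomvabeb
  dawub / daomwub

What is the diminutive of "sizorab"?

siomzorab

nowvorub and digwur both have last vowel 'u' yet inflect differently (noomwvorub, tidigwur), so the last vowel is not what conditions the rule; the final letter is.
"sizorab" ends in -b. The stems ending in -b (tevabeb → teomvabeb, nowvorub → noomwvorub, dawub → daomwub) insert -om- after the first vowel.
So sizorab → siomzorab.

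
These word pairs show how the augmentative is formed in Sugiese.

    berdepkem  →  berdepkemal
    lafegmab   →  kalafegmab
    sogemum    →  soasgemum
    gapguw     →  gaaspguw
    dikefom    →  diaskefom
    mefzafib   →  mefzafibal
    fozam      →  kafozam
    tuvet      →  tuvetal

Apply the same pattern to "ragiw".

ragiwal

"ragiw" has last vowel 'i'. The one such stem in the data (mefzafib → mefzafibal) adds -al, so the same rule applies.
So ragiw → ragiwal.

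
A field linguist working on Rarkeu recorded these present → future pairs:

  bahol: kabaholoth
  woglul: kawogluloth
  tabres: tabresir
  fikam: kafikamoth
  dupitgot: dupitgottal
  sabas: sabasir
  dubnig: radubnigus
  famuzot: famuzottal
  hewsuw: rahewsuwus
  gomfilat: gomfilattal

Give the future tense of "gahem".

kagahemoth

bahol and famuzot both have last vowel 'o' yet inflect differently (kabaholoth, famuzottal), so the last vowel is not what conditions the rule; the final letter is.
"gahem" ends in -m. The one such stem in the data (fikam → kafikamoth) adds ka- … -oth around the stem, so the same rule applies.
So gahem → kagahemoth.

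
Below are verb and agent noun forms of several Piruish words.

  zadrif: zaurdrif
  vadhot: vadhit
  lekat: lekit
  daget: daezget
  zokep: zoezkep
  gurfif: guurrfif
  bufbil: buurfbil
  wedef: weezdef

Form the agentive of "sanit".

"sanit" has last vowel 'i'. The stems whose last vowel is 'i' (zadrif → zaurdrif, gurfif → guurrfif, bufbil → buurfbil) insert -ur- after the first vowel.
So sanit → saurnit.

saurnit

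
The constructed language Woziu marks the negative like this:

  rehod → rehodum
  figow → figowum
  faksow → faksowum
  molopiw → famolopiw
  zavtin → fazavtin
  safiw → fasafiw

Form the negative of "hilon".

"hilon" has last vowel 'o'. The stems whose last vowel is 'o' (faksow → faksowum, figow → figowum, rehod → rehodum) add -um.
So hilon → hilonum.

hilonum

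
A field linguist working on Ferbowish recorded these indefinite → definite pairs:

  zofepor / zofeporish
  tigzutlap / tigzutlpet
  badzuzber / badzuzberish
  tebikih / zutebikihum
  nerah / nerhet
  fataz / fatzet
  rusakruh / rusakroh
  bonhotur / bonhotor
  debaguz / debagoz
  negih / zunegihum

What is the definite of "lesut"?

lesot

tebikih and rusakruh both end in -h yet inflect differently (zutebikihum, rusakroh), so the final letter is not what conditions the rule; the last vowel is.
"lesut" has last vowel 'u'. The stems whose last vowel is 'u' (rusakruh → rusakroh, debaguz → debagoz, bonhotur → bonhotor) change the last vowel to 'o'.
The other patterns: stems whose last vowel is 'i' add zu- … -um around the stem; stems whose last vowel is 'e' or 'o' add -ish; stems whose last vowel is 'a' delete the last vowel and add -et.
So lesut → lesot.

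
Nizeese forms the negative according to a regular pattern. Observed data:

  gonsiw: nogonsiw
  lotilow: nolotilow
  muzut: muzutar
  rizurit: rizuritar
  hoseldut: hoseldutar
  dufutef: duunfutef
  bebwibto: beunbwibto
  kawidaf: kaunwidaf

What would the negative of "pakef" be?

gonsiw and rizurit both have last vowel 'i' yet inflect differently (nogonsiw, rizuritar), so the last vowel is not what conditions the rule; the final letter is.
"pakef" ends in -f. The stems ending in -f (dufutef → duunfutef, kawidaf → kaunwidaf) insert -un- after the first vowel.
The other patterns: stems ending in -w add the prefix no-; stems ending in -t add -ar.
So pakef → paunkef.

paunkef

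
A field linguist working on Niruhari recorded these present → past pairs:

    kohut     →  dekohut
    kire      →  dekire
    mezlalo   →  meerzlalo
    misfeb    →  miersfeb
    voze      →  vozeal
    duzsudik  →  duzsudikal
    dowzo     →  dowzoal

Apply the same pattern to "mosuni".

moersuni

kire and voze both end in -e yet inflect differently (dekire, vozeal), so the final letter is not what conditions the rule; the first letter is.
"mosuni" begins with m-. The stems beginning with m- (mezlalo → meerzlalo, misfeb → miersfeb) insert -er- after the first vowel.
The other patterns: stems beginning with k- add the prefix de-; stems beginning with d- or v- add -al.
So mosuni → moersuni.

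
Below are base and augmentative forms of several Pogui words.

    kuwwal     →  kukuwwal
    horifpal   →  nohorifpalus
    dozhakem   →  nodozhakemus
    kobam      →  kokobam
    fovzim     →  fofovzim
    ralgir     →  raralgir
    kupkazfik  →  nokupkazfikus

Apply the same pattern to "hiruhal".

nohiruhalus

horifpal and kuwwal both end in -l yet inflect differently (nohorifpalus, kukuwwal), so the final letter is not what conditions the rule; the number of vowels is.
"hiruhal" has 3 vowels. The stems with 3 vowels (dozhakem → nodozhakemus, horifpal → nohorifpalus, kupkazfik → nokupkazfikus) add no- … -us around the stem.
The other pattern: stems with 2 vowels repeat the first consonant+vowel as a prefix.
So hiruhal → nohiruhalus.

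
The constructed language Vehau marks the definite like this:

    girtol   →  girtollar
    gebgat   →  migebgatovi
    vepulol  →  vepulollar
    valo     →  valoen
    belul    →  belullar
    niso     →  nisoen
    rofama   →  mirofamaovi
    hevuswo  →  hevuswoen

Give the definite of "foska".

mifoskaovi

valo and vepulol both have last vowel 'o' yet inflect differently (valoen, vepulollar), so the last vowel is not what conditions the rule; the final letter is.
"foska" ends in -a. The one such stem in the data (rofama → mirofamaovi) adds mi- … -ovi around the stem, so the same rule applies.
The other patterns: stems ending in -o add -en; stems ending in -l double the final consonant and add -ar.
So foska → mifoskaovi.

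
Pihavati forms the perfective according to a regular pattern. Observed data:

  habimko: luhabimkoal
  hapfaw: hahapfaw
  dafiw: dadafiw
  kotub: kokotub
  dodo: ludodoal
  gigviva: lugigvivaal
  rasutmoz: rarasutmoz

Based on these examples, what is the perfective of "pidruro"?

lupidruroal

dodo and rasutmoz both have last vowel 'o' yet inflect differently (ludodoal, rarasutmoz), so the last vowel is not what conditions the rule; whether the stem ends in a vowel or a consonant is.
"pidruro" ends in a vowel. The stems ending in a vowel (dodo → ludodoal, gigviva → lugigvivaal, habimko → luhabimkoal) add lu- … -al around the stem.
The other pattern: stems ending in a consonant repeat the first consonant+vowel as a prefix.
So pidruro → lupidruroal.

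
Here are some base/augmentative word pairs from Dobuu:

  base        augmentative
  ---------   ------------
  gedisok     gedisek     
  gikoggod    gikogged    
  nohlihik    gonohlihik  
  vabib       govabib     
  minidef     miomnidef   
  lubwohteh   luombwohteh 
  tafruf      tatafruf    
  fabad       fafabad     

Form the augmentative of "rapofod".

rapofed

gedisok and nohlihik both end in -k yet inflect differently (gedisek, gonohlihik), so the final letter is not what conditions the rule; the last vowel is.
"rapofod" has last vowel 'o'. The stems whose last vowel is 'o' (gedisok → gedisek, gikoggod → gikogged) change the last vowel to 'e'.
The other patterns: stems whose last vowel is 'i' add the prefix go-; stems whose last vowel is 'e' insert -om- after the first vowel; stems whose last vowel is 'a' or 'u' repeat the first consonant+vowel as a prefix.
So rapofod → rapofed.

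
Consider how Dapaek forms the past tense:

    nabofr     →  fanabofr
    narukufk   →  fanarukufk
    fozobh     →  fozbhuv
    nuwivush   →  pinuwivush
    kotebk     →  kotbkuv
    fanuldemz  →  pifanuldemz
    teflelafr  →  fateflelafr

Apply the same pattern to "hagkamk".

narukufk and kotebk both end in -k yet inflect differently (fanarukufk, kotbkuv), so the final letter is not what conditions the rule; the second-to-last letter is.
"hagkamk" has second-to-last letter 'm'. The one such stem in the data (fanuldemz → pifanuldemz) adds the prefix pi-, so the same rule applies.
The other patterns: stems whose second-to-last letter is 'f' add the prefix fa-; stems whose second-to-last letter is 'b' delete the last vowel and add -uv.
So hagkamk → pihagkamk.

pihagkamk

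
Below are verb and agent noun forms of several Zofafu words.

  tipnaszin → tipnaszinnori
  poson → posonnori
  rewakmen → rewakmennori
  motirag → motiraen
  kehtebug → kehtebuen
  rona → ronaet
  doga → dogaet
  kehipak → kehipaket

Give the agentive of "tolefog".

tolefoen

motirag and rona both have last vowel 'a' yet inflect differently (motiraen, ronaet), so the last vowel is not what conditions the rule; the final letter is.
"tolefog" ends in -g. The stems ending in -g (motirag → motiraen, kehtebug → kehtebuen) drop the final letter and add -en.
So tolefog → tolefoen.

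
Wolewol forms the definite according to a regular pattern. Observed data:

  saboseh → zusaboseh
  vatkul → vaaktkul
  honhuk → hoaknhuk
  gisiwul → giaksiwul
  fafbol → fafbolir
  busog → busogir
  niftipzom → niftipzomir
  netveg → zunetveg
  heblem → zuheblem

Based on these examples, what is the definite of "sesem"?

heblem and niftipzom both end in -m yet inflect differently (zuheblem, niftipzomir), so the final letter is not what conditions the rule; the last vowel is.
"sesem" has last vowel 'e'. The stems whose last vowel is 'e' (saboseh → zusaboseh, heblem → zuheblem, netveg → zunetveg) add the prefix zu-.
The other patterns: stems whose last vowel is 'u' insert -ak- after the first vowel; stems whose last vowel is 'o' add -ir.
So sesem → zusesem.

zusesem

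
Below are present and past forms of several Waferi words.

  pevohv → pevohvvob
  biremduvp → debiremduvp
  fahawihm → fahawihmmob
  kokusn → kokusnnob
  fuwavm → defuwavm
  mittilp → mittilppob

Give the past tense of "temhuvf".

biremduvp and mittilp both end in -p yet inflect differently (debiremduvp, mittilppob), so the final letter is not what conditions the rule; the second-to-last letter is.
"temhuvf" has second-to-last letter 'v'. The stems whose second-to-last letter is 'v' (fuwavm → defuwavm, biremduvp → debiremduvp) add the prefix de-.
So temhuvf → detemhuvf.

detemhuvf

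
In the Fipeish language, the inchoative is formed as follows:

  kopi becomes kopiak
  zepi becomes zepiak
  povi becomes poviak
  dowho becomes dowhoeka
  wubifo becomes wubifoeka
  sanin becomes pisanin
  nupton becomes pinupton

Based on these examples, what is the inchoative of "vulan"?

kopi and sanin both have last vowel 'i' yet inflect differently (kopiak, pisanin), so the last vowel is not what conditions the rule; the final letter is.
"vulan" ends in -n. The stems ending in -n (sanin → pisanin, nupton → pinupton) add the prefix pi-.
So vulan → pivulan.

pivulan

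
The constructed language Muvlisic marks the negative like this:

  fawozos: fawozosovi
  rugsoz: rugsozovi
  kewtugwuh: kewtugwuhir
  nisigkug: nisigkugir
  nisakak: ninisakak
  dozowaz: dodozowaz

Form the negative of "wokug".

wokugir

rugsoz and dozowaz both end in -z yet inflect differently (rugsozovi, dodozowaz), so the final letter is not what conditions the rule; the last vowel is.
"wokug" has last vowel 'u'. The stems whose last vowel is 'u' (kewtugwuh → kewtugwuhir, nisigkug → nisigkugir) add -ir.
The other patterns: stems whose last vowel is 'o' add -ovi; stems whose last vowel is 'a' repeat the first consonant+vowel as a prefix.
So wokug → wokugir.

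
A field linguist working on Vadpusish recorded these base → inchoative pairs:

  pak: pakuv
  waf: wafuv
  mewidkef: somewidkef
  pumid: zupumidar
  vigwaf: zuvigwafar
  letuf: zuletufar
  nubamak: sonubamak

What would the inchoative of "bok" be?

waf and vigwaf both end in -f yet inflect differently (wafuv, zuvigwafar), so the final letter is not what conditions the rule; the number of vowels is.
"bok" has 1 vowel. The stems with 1 vowel (waf → wafuv, pak → pakuv) add -uv.
The other patterns: stems with 2 vowels add zu- … -ar around the stem; stems with 3 vowels add the prefix so-.
So bok → bokuv.

bokuv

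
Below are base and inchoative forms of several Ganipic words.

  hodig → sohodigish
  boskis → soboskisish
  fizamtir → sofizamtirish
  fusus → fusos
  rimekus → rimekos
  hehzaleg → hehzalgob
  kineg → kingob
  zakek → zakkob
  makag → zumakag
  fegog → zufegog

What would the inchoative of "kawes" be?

kawsob

"kawes" has last vowel 'e'. The stems whose last vowel is 'e' (hehzaleg → hehzalgob, kineg → kingob, zakek → zakkob) delete the last vowel and add -ob.
So kawes → kawsob.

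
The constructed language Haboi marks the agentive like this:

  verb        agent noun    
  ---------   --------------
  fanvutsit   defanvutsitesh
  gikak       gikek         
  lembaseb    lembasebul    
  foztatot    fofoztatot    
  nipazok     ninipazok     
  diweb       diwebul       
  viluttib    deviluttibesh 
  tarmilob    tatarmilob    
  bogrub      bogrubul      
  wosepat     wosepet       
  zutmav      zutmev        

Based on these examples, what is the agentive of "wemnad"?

wemned

"wemnad" has last vowel 'a'. The stems whose last vowel is 'a' (gikak → gikek, zutmav → zutmev, wosepat → wosepet) change the last vowel to 'e'.
The other patterns: stems whose last vowel is 'e' or 'u' add -ul; stems whose last vowel is 'o' repeat the first consonant+vowel as a prefix; stems whose last vowel is 'i' add de- … -esh around the stem.
So wemnad → wemned.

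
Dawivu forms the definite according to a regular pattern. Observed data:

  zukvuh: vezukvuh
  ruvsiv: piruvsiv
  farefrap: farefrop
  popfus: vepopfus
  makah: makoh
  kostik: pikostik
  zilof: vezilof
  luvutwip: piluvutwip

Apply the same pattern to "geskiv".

pigeskiv

luvutwip and farefrap both end in -p yet inflect differently (piluvutwip, farefrop), so the final letter is not what conditions the rule; the last vowel is.
"geskiv" has last vowel 'i'. The stems whose last vowel is 'i' (ruvsiv → piruvsiv, kostik → pikostik, luvutwip → piluvutwip) add the prefix pi-.
The other patterns: stems whose last vowel is 'o' or 'u' add the prefix ve-; stems whose last vowel is 'a' change the last vowel to 'o'.
So geskiv → pigeskiv.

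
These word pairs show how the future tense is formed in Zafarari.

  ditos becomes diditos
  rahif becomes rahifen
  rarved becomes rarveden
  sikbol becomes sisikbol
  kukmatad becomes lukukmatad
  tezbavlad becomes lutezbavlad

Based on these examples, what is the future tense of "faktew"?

kukmatad and rarved both end in -d yet inflect differently (lukukmatad, rarveden), so the final letter is not what conditions the rule; the last vowel is.
"faktew" has last vowel 'e'. The one such stem in the data (rarved → rarveden) adds -en, so the same rule applies.
The other patterns: stems whose last vowel is 'o' repeat the first consonant+vowel as a prefix; stems whose last vowel is 'a' add the prefix lu-.
So faktew → faktewen.

faktewen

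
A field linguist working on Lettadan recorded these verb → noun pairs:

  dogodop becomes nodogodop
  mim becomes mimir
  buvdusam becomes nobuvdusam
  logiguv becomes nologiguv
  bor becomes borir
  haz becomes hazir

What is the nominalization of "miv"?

"miv" has 1 vowel. The stems with 1 vowel (haz → hazir, mim → mimir, bor → borir) add -ir.
The other pattern: stems with 3 vowels add the prefix no-.
So miv → mivir.

mivir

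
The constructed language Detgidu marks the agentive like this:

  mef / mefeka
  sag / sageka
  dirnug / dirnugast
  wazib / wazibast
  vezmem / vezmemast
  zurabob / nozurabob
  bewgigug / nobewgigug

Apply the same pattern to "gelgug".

gelgugast

sag and dirnug both end in -g yet inflect differently (sageka, dirnugast), so the final letter is not what conditions the rule; the number of vowels is.
"gelgug" has 2 vowels. The stems with 2 vowels (dirnug → dirnugast, wazib → wazibast, vezmem → vezmemast) add -ast.
The other patterns: stems with 1 vowel add -eka; stems with 3 vowels add the prefix no-.
So gelgug → gelgugast.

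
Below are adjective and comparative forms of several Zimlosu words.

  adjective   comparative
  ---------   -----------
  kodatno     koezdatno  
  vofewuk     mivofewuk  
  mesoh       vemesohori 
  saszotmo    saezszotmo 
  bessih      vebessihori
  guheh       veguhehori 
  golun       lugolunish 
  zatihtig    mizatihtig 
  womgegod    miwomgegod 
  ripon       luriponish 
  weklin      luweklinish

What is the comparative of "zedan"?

luzedanish

"zedan" ends in -n. The stems ending in -n (golun → lugolunish, weklin → luweklinish, ripon → luriponish) add lu- … -ish around the stem.
So zedan → luzedanish.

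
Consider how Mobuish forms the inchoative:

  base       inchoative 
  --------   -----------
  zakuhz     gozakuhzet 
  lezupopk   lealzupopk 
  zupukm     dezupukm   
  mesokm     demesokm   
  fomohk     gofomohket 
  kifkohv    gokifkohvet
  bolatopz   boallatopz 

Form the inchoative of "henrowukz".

dehenrowukz

lezupopk and fomohk both end in -k yet inflect differently (lealzupopk, gofomohket), so the final letter is not what conditions the rule; the second-to-last letter is.
"henrowukz" has second-to-last letter 'k'. The stems whose second-to-last letter is 'k' (mesokm → demesokm, zupukm → dezupukm) add the prefix de-.
The other patterns: stems whose second-to-last letter is 'p' insert -al- after the first vowel; stems whose second-to-last letter is 'h' add go- … -et around the stem.
So henrowukz → dehenrowukz.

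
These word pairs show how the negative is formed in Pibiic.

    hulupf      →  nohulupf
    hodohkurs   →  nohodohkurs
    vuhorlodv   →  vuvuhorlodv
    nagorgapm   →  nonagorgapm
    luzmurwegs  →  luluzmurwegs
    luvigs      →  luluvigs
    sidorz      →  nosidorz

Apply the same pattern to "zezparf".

luvigs and hodohkurs both end in -s yet inflect differently (luluvigs, nohodohkurs), so the final letter is not what conditions the rule; the second-to-last letter is.
"zezparf" has second-to-last letter 'r'. The stems whose second-to-last letter is 'r' (sidorz → nosidorz, hodohkurs → nohodohkurs) add the prefix no-.
So zezparf → nozezparf.

nozezparf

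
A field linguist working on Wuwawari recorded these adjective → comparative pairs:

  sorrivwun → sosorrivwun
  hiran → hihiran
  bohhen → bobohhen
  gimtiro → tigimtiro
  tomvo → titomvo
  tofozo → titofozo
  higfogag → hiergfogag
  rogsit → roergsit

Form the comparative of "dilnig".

hiran and higfogag both have last vowel 'a' yet inflect differently (hihiran, hiergfogag), so the last vowel is not what conditions the rule; the final letter is.
"dilnig" ends in -g. The one such stem in the data (higfogag → hiergfogag) inserts -er- after the first vowel (as does rogsit), so the same rule applies.
The other patterns: stems ending in -n repeat the first consonant+vowel as a prefix; stems ending in -o add the prefix ti-.
So dilnig → dierlnig.

dierlnig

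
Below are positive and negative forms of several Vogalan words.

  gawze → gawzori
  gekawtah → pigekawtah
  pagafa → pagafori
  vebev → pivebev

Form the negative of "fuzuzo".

fuzuzori

"fuzuzo" ends in a vowel. The stems ending in a vowel (gawze → gawzori, pagafa → pagafori) drop the final letter and add -ori.
So fuzuzo → fuzuzori.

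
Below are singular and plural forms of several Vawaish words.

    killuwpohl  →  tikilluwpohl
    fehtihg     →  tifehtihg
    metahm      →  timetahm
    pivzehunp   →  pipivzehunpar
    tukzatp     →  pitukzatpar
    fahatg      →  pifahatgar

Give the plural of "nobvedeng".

"nobvedeng" has second-to-last letter 'n'. The one such stem in the data (pivzehunp → pipivzehunpar) adds pi- … -ar around the stem, so the same rule applies.
So nobvedeng → pinobvedengar.

pinobvedengar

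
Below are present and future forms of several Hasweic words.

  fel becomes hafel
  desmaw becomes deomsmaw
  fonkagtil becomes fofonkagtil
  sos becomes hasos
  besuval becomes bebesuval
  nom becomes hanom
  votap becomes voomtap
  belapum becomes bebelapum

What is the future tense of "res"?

nom and belapum both end in -m yet inflect differently (hanom, bebelapum), so the final letter is not what conditions the rule; the number of vowels is.
"res" has 1 vowel. The stems with 1 vowel (fel → hafel, sos → hasos, nom → hanom) add the prefix ha-.
So res → hares.

hares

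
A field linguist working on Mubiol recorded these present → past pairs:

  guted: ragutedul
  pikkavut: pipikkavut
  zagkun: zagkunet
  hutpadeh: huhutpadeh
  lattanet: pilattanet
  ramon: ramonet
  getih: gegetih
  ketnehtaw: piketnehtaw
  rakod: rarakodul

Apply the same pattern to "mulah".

mumulah

ramon and rakod both have last vowel 'o' yet inflect differently (ramonet, rarakodul), so the last vowel is not what conditions the rule; the final letter is.
"mulah" ends in -h. The stems ending in -h (hutpadeh → huhutpadeh, getih → gegetih) repeat the first consonant+vowel as a prefix.
So mulah → mumulah.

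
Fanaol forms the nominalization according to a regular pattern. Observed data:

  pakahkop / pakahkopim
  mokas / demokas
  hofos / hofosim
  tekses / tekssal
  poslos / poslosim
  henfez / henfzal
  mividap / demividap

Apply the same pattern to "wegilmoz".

wegilmozim

"wegilmoz" has last vowel 'o'. The stems whose last vowel is 'o' (pakahkop → pakahkopim, poslos → poslosim, hofos → hofosim) add -im.
The other patterns: stems whose last vowel is 'a' add the prefix de-; stems whose last vowel is 'e' delete the last vowel and add -al.
So wegilmoz → wegilmozim.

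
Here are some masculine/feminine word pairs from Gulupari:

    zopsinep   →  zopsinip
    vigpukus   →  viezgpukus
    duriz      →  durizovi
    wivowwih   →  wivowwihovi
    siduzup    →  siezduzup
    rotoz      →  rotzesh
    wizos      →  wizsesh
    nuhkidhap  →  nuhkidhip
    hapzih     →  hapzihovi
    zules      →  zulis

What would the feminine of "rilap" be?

duriz and rotoz both end in -z yet inflect differently (durizovi, rotzesh), so the final letter is not what conditions the rule; the last vowel is.
"rilap" has last vowel 'a'. The one such stem in the data (nuhkidhap → nuhkidhip) changes the last vowel to 'i' (as do zules, zopsinep), so the same rule applies.
So rilap → rilip.

rilip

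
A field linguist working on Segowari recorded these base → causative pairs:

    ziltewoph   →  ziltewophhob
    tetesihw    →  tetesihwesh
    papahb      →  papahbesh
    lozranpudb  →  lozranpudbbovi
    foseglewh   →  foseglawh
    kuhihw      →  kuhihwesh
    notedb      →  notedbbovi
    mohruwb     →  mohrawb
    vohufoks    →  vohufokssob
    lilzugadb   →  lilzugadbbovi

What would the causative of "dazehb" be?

dazehbesh

mohruwb and papahb both end in -b yet inflect differently (mohrawb, papahbesh), so the final letter is not what conditions the rule; the second-to-last letter is.
"dazehb" has second-to-last letter 'h'. The stems whose second-to-last letter is 'h' (papahb → papahbesh, tetesihw → tetesihwesh, kuhihw → kuhihwesh) add -esh.
The other patterns: stems whose second-to-last letter is 'w' change the last vowel to 'a'; stems whose second-to-last letter is 'd' double the final consonant and add -ovi; stems whose second-to-last letter is 'k' or 'p' double the final consonant and add -ob.
So dazehb → dazehbesh.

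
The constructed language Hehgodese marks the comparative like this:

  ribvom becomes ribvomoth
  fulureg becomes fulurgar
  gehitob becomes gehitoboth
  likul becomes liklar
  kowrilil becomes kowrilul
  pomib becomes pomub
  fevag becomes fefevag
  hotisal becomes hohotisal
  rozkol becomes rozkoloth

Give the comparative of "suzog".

suzogoth

likul and rozkol both end in -l yet inflect differently (liklar, rozkoloth), so the final letter is not what conditions the rule; the last vowel is.
"suzog" has last vowel 'o'. The stems whose last vowel is 'o' (gehitob → gehitoboth, ribvom → ribvomoth, rozkol → rozkoloth) add -oth.
So suzog → suzogoth.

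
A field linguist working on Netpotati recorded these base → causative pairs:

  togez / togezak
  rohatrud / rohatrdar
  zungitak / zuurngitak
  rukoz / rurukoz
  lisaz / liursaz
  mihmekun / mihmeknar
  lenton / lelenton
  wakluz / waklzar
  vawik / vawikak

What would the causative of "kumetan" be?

lisaz and rukoz both end in -z yet inflect differently (liursaz, rurukoz), so the final letter is not what conditions the rule; the last vowel is.
"kumetan" has last vowel 'a'. The stems whose last vowel is 'a' (lisaz → liursaz, zungitak → zuurngitak) insert -ur- after the first vowel.
The other patterns: stems whose last vowel is 'o' repeat the first consonant+vowel as a prefix; stems whose last vowel is 'e' or 'i' add -ak; stems whose last vowel is 'u' delete the last vowel and add -ar.
So kumetan → kuurmetan.

kuurmetan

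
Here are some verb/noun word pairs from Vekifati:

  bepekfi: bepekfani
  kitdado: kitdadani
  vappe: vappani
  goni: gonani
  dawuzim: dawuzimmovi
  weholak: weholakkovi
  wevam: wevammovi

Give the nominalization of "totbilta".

totbiltani

"totbilta" ends in a vowel. The stems ending in a vowel (bepekfi → bepekfani, kitdado → kitdadani, vappe → vappani) drop the final letter and add -ani.
The other pattern: stems ending in a consonant double the final consonant and add -ovi.
So totbilta → totbiltani.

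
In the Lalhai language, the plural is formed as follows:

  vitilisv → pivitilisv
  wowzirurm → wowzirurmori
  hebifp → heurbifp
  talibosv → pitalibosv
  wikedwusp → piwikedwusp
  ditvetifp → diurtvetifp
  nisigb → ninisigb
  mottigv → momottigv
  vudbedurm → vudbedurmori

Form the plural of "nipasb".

pinipasb

vitilisv and mottigv both end in -v yet inflect differently (pivitilisv, momottigv), so the final letter is not what conditions the rule; the second-to-last letter is.
"nipasb" has second-to-last letter 's'. The stems whose second-to-last letter is 's' (vitilisv → pivitilisv, wikedwusp → piwikedwusp, talibosv → pitalibosv) add the prefix pi-.
So nipasb → pinipasb.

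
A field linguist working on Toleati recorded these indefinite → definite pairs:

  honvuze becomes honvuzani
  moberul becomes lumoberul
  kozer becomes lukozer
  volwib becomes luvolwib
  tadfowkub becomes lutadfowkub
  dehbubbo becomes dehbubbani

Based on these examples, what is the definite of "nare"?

narani

kozer and honvuze both have last vowel 'e' yet inflect differently (lukozer, honvuzani), so the last vowel is not what conditions the rule; whether the stem ends in a vowel or a consonant is.
"nare" ends in a vowel. The stems ending in a vowel (honvuze → honvuzani, dehbubbo → dehbubbani) drop the final letter and add -ani.
The other pattern: stems ending in a consonant add the prefix lu-.
So nare → narani.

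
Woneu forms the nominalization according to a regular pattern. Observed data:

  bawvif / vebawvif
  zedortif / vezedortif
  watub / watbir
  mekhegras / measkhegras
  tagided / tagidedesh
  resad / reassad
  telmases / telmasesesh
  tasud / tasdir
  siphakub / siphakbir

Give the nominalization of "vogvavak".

voasgvavak

resad and tagided both end in -d yet inflect differently (reassad, tagidedesh), so the final letter is not what conditions the rule; the last vowel is.
"vogvavak" has last vowel 'a'. The stems whose last vowel is 'a' (mekhegras → measkhegras, resad → reassad) insert -as- after the first vowel.
So vogvavak → voasgvavak.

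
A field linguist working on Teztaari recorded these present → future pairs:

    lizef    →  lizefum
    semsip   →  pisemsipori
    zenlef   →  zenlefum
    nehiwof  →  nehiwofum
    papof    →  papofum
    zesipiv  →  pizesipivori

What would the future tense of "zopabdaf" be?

zopabdafum

zenlef and zesipiv both begin with z- yet inflect differently (zenlefum, pizesipivori), so the first letter is not what conditions the rule; the final letter is.
"zopabdaf" ends in -f. The stems ending in -f (zenlef → zenlefum, nehiwof → nehiwofum, lizef → lizefum) add -um.
So zopabdaf → zopabdafum.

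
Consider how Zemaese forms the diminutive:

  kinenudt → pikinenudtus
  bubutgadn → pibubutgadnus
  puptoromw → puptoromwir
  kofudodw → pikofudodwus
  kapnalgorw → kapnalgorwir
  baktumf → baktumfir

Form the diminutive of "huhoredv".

pihuhoredvus

"huhoredv" has second-to-last letter 'd'. The stems whose second-to-last letter is 'd' (bubutgadn → pibubutgadnus, kinenudt → pikinenudtus, kofudodw → pikofudodwus) add pi- … -us around the stem.
The other pattern: stems whose second-to-last letter is 'm' or 'r' add -ir.
So huhoredv → pihuhoredvus.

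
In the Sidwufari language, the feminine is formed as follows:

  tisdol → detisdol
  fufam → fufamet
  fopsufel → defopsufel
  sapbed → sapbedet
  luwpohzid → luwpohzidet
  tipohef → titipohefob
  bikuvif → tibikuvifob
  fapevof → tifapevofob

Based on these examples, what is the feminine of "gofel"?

"gofel" ends in -l. The stems ending in -l (tisdol → detisdol, fopsufel → defopsufel) add the prefix de-.
The other patterns: stems ending in -f add ti- … -ob around the stem; stems ending in -d or -m add -et.
So gofel → degofel.

degofel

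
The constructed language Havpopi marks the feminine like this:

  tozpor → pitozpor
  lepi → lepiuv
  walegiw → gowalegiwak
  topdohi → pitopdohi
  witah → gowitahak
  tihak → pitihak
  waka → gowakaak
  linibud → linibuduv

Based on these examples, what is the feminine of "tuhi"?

pituhi

topdohi and lepi both end in -i yet inflect differently (pitopdohi, lepiuv), so the final letter is not what conditions the rule; the first letter is.
"tuhi" begins with t-. The stems beginning with t- (tozpor → pitozpor, tihak → pitihak, topdohi → pitopdohi) add the prefix pi-.
The other patterns: stems beginning with w- add go- … -ak around the stem; stems beginning with l- add -uv.
So tuhi → pituhi.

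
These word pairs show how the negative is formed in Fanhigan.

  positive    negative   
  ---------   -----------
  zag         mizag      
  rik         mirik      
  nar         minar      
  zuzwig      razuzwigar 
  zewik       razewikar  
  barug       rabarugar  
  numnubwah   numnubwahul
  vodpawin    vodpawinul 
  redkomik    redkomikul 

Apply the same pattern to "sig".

zag and zuzwig both end in -g yet inflect differently (mizag, razuzwigar), so the final letter is not what conditions the rule; the number of vowels is.
"sig" has 1 vowel. The stems with 1 vowel (zag → mizag, rik → mirik, nar → minar) add the prefix mi-.
So sig → misig.

misig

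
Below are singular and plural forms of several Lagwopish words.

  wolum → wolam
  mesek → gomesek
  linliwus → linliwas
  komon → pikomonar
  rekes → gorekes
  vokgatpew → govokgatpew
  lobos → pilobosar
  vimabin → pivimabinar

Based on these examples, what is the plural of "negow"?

linliwus and rekes both end in -s yet inflect differently (linliwas, gorekes), so the final letter is not what conditions the rule; the last vowel is.
"negow" has last vowel 'o'. The stems whose last vowel is 'o' (komon → pikomonar, lobos → pilobosar) add pi- … -ar around the stem.
The other patterns: stems whose last vowel is 'u' change the last vowel to 'a'; stems whose last vowel is 'e' add the prefix go-.
So negow → pinegowar.

pinegowar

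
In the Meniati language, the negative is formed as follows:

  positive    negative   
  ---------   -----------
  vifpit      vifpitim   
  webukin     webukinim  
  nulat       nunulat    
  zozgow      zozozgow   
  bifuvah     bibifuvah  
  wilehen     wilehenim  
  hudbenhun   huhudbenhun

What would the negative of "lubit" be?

wilehen and hudbenhun both end in -n yet inflect differently (wilehenim, huhudbenhun), so the final letter is not what conditions the rule; the last vowel is.
"lubit" has last vowel 'i'. The stems whose last vowel is 'i' (vifpit → vifpitim, webukin → webukinim) add -im.
The other pattern: stems whose last vowel is 'a', 'o' or 'u' repeat the first consonant+vowel as a prefix.
So lubit → lubitim.

lubitim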